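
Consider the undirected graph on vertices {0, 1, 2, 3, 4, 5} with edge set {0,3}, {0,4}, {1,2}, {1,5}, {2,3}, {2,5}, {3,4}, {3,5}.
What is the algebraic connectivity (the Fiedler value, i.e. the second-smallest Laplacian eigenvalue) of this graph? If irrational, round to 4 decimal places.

Each diagonal entry of L is the vertex degree and each off-diagonal entry is -1 where an edge is present, 0 otherwise; in the order [0, 1, 2, 3, 4, 5] the diagonal is [2, 2, 3, 4, 2, 3]. The sorted Laplacian eigenvalues are [0, 0.7639, 3, 3, 4, 5.2361]; the algebraic connectivity is the second entry, 0.7639. The eigenvalues sum to 16, which equals trace(L) = 2|E|. There is one zero in the spectrum, matching the 1 component.

0.7639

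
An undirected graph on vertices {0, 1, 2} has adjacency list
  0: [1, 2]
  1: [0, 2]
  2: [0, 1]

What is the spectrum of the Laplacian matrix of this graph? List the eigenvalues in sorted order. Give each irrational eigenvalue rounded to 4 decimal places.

Reading degrees in the order [0, 1, 2] gives [2, 2, 2]; set D = diag(2, 2, 2) and form L = D - A. Since every row of L sums to 0, the all-ones vector is in the kernel and 0 is an eigenvalue. The single zero eigenvalue shows the graph is connected. The largest eigenvalue, 3, is at most the vertex count 3.

[0, 3, 3]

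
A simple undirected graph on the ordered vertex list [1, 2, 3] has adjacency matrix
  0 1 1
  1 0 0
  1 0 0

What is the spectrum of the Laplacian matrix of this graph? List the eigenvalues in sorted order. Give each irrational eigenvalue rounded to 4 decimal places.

Each diagonal entry of L is the vertex degree and each off-diagonal entry is -1 where an edge is present, 0 otherwise; in the order [1, 2, 3] the diagonal is [2, 1, 1]. Since every row of L sums to 0, the all-ones vector is in the kernel and 0 is an eigenvalue. The single zero eigenvalue shows the graph is connected.

[0, 1, 3]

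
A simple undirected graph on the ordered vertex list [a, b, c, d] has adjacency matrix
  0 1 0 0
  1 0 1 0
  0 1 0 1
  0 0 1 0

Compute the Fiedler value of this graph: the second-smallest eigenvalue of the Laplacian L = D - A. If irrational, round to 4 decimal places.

0.5858

Reading degrees in the order [a, b, c, d] gives [1, 2, 2, 1]; set D = diag(1, 2, 2, 1) and form L = D - A. Computing the eigenvalues of L and sorting gives [0, 0.5858, 2, 3.4142]. The Fiedler value lambda_2 = 0.5858 is strictly positive, so the graph is connected. The eigenvalues sum to 6, which equals trace(L) = 2|E|. There is one zero in the spectrum, matching the 1 component.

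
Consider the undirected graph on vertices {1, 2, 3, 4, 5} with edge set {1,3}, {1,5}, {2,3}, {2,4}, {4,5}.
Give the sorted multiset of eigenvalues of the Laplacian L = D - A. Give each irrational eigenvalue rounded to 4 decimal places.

[0, 1.3820, 1.3820, 3.6180, 3.6180]

Each diagonal entry of L is the vertex degree and each off-diagonal entry is -1 where an edge is present, 0 otherwise; in the order [1, 2, 3, 4, 5] the diagonal is [2, 2, 2, 2, 2]. The multiplicity of 0 as a Laplacian eigenvalue equals the number of connected components. The single zero eigenvalue shows the graph is connected. By the matrix-tree theorem the graph has (1/5) * product of the nonzero eigenvalues = 5 spanning trees.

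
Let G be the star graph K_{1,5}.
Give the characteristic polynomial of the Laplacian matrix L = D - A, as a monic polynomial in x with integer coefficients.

x^6 - 10x^5 + 30x^4 - 40x^3 + 25x^2 - 6x

The graph has 6 vertices and degree multiset [5, 1, 1, 1, 1, 1]; D is the diagonal matrix of degrees and L = D - A. Computing det(xI - L) by cofactor expansion (or equivalently via sum-over-permutations) gives x^6 - 10x^5 + 30x^4 - 40x^3 + 25x^2 - 6x. The constant term is 0 because L is singular (the all-ones vector lies in its kernel). There is one zero in the spectrum, matching the 1 component. The eigenvalues sum to 10, which equals trace(L) = 2|E|.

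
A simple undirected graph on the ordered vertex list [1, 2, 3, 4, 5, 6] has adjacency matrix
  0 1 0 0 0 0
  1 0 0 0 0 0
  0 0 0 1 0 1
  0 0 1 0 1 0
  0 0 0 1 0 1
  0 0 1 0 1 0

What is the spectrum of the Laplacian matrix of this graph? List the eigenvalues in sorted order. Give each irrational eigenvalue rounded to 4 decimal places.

Each diagonal entry of L is the vertex degree and each off-diagonal entry is -1 where an edge is present, 0 otherwise; in the order [1, 2, 3, 4, 5, 6] the diagonal is [1, 1, 2, 2, 2, 2]. Since every row of L sums to 0, the all-ones vector is in the kernel and 0 is an eigenvalue. The 2 zero eigenvalues correspond to the 2 connected components. There are 2 zeros in the spectrum, matching the 2 components.

[0, 0, 2, 2, 2, 4]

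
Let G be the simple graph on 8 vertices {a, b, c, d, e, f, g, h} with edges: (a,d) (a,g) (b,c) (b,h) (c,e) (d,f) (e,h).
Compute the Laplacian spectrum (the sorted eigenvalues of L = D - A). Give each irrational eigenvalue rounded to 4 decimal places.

Each diagonal entry of L is the vertex degree and each off-diagonal entry is -1 where an edge is present, 0 otherwise; in the order [a, b, c, d, e, f, g, h] the diagonal is [2, 2, 2, 2, 2, 1, 1, 2]. L is symmetric positive semidefinite, so every eigenvalue is real and nonnegative. The 2 zero eigenvalues correspond to the 2 connected components.

[0, 0, 0.5858, 2, 2, 2, 3.4142, 4]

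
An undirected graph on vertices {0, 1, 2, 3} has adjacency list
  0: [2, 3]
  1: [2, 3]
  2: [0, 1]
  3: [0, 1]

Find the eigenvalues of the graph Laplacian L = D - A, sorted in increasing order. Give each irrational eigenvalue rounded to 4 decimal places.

[0, 2, 2, 4]

With the vertex order [0, 1, 2, 3], the degrees are [2, 2, 2, 2], giving D = diag(2, 2, 2, 2) and L = D - A. L is symmetric positive semidefinite, so every eigenvalue is real and nonnegative. There is one zero in the spectrum, matching the 1 component.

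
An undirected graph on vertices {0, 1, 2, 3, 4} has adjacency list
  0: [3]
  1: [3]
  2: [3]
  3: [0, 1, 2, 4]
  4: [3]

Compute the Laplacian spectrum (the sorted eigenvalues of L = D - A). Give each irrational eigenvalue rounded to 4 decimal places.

Reading degrees in the order [0, 1, 2, 3, 4] gives [1, 1, 1, 4, 1]; set D = diag(1, 1, 1, 4, 1) and form L = D - A. L is symmetric positive semidefinite, so every eigenvalue is real and nonnegative. The single zero eigenvalue shows the graph is connected. By the matrix-tree theorem the graph has (1/5) * product of the nonzero eigenvalues = 1 spanning tree. The eigenvalues sum to 8, which equals trace(L) = 2|E|.

[0, 1, 1, 1, 5]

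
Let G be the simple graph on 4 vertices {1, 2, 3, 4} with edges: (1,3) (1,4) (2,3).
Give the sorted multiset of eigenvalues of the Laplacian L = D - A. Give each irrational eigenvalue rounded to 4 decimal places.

[0, 0.5858, 2, 3.4142]

Each diagonal entry of L is the vertex degree and each off-diagonal entry is -1 where an edge is present, 0 otherwise; in the order [1, 2, 3, 4] the diagonal is [2, 1, 2, 1]. Since every row of L sums to 0, the all-ones vector is in the kernel and 0 is an eigenvalue. The largest eigenvalue, 3.4142, is at most the vertex count 4. There is one zero in the spectrum, matching the 1 component.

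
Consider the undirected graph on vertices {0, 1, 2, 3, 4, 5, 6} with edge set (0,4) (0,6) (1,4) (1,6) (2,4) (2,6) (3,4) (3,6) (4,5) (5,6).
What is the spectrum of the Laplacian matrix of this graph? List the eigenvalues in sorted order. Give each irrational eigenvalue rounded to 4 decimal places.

Reading degrees in the order [0, 1, 2, 3, 4, 5, 6] gives [2, 2, 2, 2, 5, 2, 5]; set D = diag(2, 2, 2, 2, 5, 2, 5) and form L = D - A. L is symmetric positive semidefinite, so every eigenvalue is real and nonnegative. The single zero eigenvalue shows the graph is connected.

[0, 2, 2, 2, 2, 5, 7]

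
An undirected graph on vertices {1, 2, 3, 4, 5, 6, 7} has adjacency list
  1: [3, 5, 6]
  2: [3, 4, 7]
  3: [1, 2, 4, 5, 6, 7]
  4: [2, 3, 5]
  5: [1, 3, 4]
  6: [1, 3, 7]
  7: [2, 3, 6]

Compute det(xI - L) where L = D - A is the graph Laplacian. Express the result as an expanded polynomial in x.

With the vertex order [1, 2, 3, 4, 5, 6, 7], the degrees are [3, 3, 6, 3, 3, 3, 3], giving D = diag(3, 3, 6, 3, 3, 3, 3) and L = D - A. Computing det(xI - L) by cofactor expansion (or equivalently via sum-over-permutations) gives x^7 - 24x^6 + 231x^5 - 1140x^4 + 3036x^3 - 4128x^2 + 2240x. The constant term is 0 because L is singular (the all-ones vector lies in its kernel). The eigenvalues sum to 24, which equals trace(L) = 2|E|.

x^7 - 24x^6 + 231x^5 - 1140x^4 + 3036x^3 - 4128x^2 + 2240x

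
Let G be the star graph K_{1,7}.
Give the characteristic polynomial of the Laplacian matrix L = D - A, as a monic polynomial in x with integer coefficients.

x^8 - 14x^7 + 63x^6 - 140x^5 + 175x^4 - 126x^3 + 49x^2 - 8x

The graph has 8 vertices and degree multiset [7, 1, 1, 1, 1, 1, 1, 1]; D is the diagonal matrix of degrees and L = D - A. Computing det(xI - L) by cofactor expansion (or equivalently via sum-over-permutations) gives x^8 - 14x^7 + 63x^6 - 140x^5 + 175x^4 - 126x^3 + 49x^2 - 8x. The constant term is 0 because L is singular (the all-ones vector lies in its kernel). The largest eigenvalue, 8, is at most the vertex count 8.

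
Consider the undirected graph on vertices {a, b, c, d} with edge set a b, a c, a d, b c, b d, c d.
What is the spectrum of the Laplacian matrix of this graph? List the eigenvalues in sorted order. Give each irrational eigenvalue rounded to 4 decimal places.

Each diagonal entry of L is the vertex degree and each off-diagonal entry is -1 where an edge is present, 0 otherwise; in the order [a, b, c, d] the diagonal is [3, 3, 3, 3]. Diagonalising L (or applying a numerical eigensolver to the 4x4 matrix) gives the spectrum above. The eigenvalues sum to 12, which equals trace(L) = 2|E|.

[0, 4, 4, 4]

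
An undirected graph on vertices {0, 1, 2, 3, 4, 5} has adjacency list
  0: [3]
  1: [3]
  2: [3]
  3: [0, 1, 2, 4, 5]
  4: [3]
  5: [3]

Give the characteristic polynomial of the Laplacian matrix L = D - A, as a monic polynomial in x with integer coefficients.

Each diagonal entry of L is the vertex degree and each off-diagonal entry is -1 where an edge is present, 0 otherwise; in the order [0, 1, 2, 3, 4, 5] the diagonal is [1, 1, 1, 5, 1, 1]. Computing det(xI - L) by cofactor expansion (or equivalently via sum-over-permutations) gives x^6 - 10x^5 + 30x^4 - 40x^3 + 25x^2 - 6x. Since p(0) = det(-L) = 0, x divides p(x).

x^6 - 10x^5 + 30x^4 - 40x^3 + 25x^2 - 6x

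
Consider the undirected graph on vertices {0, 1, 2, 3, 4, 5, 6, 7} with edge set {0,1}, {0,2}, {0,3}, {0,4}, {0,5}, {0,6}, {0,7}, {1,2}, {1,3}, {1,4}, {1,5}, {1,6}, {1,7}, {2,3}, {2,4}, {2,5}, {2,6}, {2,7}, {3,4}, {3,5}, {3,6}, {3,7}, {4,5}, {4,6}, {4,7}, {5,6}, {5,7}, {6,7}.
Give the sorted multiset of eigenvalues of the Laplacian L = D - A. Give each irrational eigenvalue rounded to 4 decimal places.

[0, 8, 8, 8, 8, 8, 8, 8]

Each diagonal entry of L is the vertex degree and each off-diagonal entry is -1 where an edge is present, 0 otherwise; in the order [0, 1, 2, 3, 4, 5, 6, 7] the diagonal is [7, 7, 7, 7, 7, 7, 7, 7]. The multiplicity of 0 as a Laplacian eigenvalue equals the number of connected components. The largest eigenvalue, 8, is at most the vertex count 8. The eigenvalues sum to 56, which equals trace(L) = 2|E|.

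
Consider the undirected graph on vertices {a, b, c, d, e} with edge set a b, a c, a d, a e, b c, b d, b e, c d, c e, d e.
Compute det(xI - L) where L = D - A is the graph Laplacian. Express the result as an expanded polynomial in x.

Reading degrees in the order [a, b, c, d, e] gives [4, 4, 4, 4, 4]; set D = diag(4, 4, 4, 4, 4) and form L = D - A. L has integer entries, so p(x) = det(xI - L) has integer coefficients. Expanding the determinant yields x^5 - 20x^4 + 150x^3 - 500x^2 + 625x. The coefficient of x^4 equals -trace(L) = -20, matching the sum of degrees. The eigenvalues sum to 20, which equals trace(L) = 2|E|. By the matrix-tree theorem the graph has (1/5) * product of the nonzero eigenvalues = 125 spanning trees.

x^5 - 20x^4 + 150x^3 - 500x^2 + 625x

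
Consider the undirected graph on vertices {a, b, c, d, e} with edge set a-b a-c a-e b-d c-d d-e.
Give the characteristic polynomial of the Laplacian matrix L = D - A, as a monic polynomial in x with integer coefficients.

x^5 - 12x^4 + 51x^3 - 92x^2 + 60x

Each diagonal entry of L is the vertex degree and each off-diagonal entry is -1 where an edge is present, 0 otherwise; in the order [a, b, c, d, e] the diagonal is [3, 2, 2, 3, 2]. The eigenvalues of L are [0, 2, 2, 3, 5]; the characteristic polynomial is the product of (x - lambda_i), which multiplies out to x^5 - 12x^4 + 51x^3 - 92x^2 + 60x. The constant term is 0 because L is singular (the all-ones vector lies in its kernel). By the matrix-tree theorem the graph has (1/5) * product of the nonzero eigenvalues = 12 spanning trees. The eigenvalues sum to 12, which equals trace(L) = 2|E|.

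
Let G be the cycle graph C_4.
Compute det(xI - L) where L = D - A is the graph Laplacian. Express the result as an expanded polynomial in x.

x^4 - 8x^3 + 20x^2 - 16x

The graph has 4 vertices and degree multiset [2, 2, 2, 2]; D is the diagonal matrix of degrees and L = D - A. L has integer entries, so p(x) = det(xI - L) has integer coefficients. Expanding the determinant yields x^4 - 8x^3 + 20x^2 - 16x. Since p(0) = det(-L) = 0, x divides p(x). There is one zero in the spectrum, matching the 1 component.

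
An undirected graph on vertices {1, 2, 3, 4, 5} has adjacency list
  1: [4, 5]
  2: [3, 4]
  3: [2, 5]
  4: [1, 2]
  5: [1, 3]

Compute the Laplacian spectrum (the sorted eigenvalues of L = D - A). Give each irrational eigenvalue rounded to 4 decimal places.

[0, 1.3820, 1.3820, 3.6180, 3.6180]

With the vertex order [1, 2, 3, 4, 5], the degrees are [2, 2, 2, 2, 2], giving D = diag(2, 2, 2, 2, 2) and L = D - A. L is symmetric positive semidefinite, so every eigenvalue is real and nonnegative. The single zero eigenvalue shows the graph is connected. The eigenvalues sum to 10, which equals trace(L) = 2|E|.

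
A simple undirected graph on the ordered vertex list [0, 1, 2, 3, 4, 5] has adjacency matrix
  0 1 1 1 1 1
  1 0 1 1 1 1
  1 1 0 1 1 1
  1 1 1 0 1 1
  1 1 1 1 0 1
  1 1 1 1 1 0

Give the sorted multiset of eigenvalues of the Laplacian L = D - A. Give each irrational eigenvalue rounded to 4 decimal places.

Reading degrees in the order [0, 1, 2, 3, 4, 5] gives [5, 5, 5, 5, 5, 5]; set D = diag(5, 5, 5, 5, 5, 5) and form L = D - A. L is symmetric positive semidefinite, so every eigenvalue is real and nonnegative. The single zero eigenvalue shows the graph is connected. The eigenvalues sum to 30, which equals trace(L) = 2|E|.

[0, 6, 6, 6, 6, 6]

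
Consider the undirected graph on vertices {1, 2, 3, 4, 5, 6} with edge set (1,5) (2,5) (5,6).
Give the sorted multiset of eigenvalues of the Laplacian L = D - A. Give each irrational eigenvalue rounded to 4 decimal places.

[0, 0, 0, 1, 1, 4]

With the vertex order [1, 2, 3, 4, 5, 6], the degrees are [1, 1, 0, 0, 3, 1], giving D = diag(1, 1, 0, 0, 3, 1) and L = D - A. L is symmetric positive semidefinite, so every eigenvalue is real and nonnegative. The 3 zero eigenvalues correspond to the 3 connected components.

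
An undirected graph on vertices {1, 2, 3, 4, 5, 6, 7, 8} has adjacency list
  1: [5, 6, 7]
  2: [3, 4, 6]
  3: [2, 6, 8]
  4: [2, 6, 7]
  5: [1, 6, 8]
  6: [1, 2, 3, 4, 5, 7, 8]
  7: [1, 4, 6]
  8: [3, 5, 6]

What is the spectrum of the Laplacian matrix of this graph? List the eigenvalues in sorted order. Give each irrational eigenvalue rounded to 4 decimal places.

Each diagonal entry of L is the vertex degree and each off-diagonal entry is -1 where an edge is present, 0 otherwise; in the order [1, 2, 3, 4, 5, 6, 7, 8] the diagonal is [3, 3, 3, 3, 3, 7, 3, 3]. Since every row of L sums to 0, the all-ones vector is in the kernel and 0 is an eigenvalue. The single zero eigenvalue shows the graph is connected.

[0, 1.7530, 1.7530, 3.4450, 3.4450, 4.8019, 4.8019, 8]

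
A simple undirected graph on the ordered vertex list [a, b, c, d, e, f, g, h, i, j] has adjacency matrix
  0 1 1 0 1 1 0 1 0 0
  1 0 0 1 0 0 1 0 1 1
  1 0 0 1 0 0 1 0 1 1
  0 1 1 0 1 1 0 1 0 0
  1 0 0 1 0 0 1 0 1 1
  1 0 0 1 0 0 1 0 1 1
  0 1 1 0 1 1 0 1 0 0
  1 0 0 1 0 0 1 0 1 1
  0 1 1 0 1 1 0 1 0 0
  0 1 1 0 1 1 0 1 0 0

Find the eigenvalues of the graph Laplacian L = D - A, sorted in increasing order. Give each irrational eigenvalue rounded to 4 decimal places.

Each diagonal entry of L is the vertex degree and each off-diagonal entry is -1 where an edge is present, 0 otherwise; in the order [a, b, c, d, e, f, g, h, i, j] the diagonal is [5, 5, 5, 5, 5, 5, 5, 5, 5, 5]. L is symmetric positive semidefinite, so every eigenvalue is real and nonnegative.

[0, 5, 5, 5, 5, 5, 5, 5, 5, 10]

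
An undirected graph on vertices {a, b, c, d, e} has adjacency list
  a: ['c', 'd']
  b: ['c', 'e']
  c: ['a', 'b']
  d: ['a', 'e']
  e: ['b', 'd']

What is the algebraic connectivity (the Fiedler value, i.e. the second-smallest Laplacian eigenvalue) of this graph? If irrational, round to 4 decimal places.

1.3820

Each diagonal entry of L is the vertex degree and each off-diagonal entry is -1 where an edge is present, 0 otherwise; in the order [a, b, c, d, e] the diagonal is [2, 2, 2, 2, 2]. The sorted Laplacian eigenvalues are [0, 1.3820, 1.3820, 3.6180, 3.6180]; the algebraic connectivity is the second entry, 1.3820. The largest eigenvalue, 3.6180, is at most the vertex count 5.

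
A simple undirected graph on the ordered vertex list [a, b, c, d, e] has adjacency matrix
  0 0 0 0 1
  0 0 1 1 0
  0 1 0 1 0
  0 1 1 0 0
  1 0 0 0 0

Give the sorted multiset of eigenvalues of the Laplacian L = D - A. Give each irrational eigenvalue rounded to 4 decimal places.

[0, 0, 2, 3, 3]

Reading degrees in the order [a, b, c, d, e] gives [1, 2, 2, 2, 1]; set D = diag(1, 2, 2, 2, 1) and form L = D - A. Since every row of L sums to 0, the all-ones vector is in the kernel and 0 is an eigenvalue. The 2 zero eigenvalues correspond to the 2 connected components. There are 2 zeros in the spectrum, matching the 2 components. The largest eigenvalue, 3, is at most the vertex count 5.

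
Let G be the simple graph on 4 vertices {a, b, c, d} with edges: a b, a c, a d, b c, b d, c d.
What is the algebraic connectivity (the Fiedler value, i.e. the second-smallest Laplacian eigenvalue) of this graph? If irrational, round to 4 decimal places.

With the vertex order [a, b, c, d], the degrees are [3, 3, 3, 3], giving D = diag(3, 3, 3, 3) and L = D - A. Computing the eigenvalues of L and sorting gives [0, 4, 4, 4]. The Fiedler value lambda_2 = 4 is strictly positive, so the graph is connected. There is one zero in the spectrum, matching the 1 component. The largest eigenvalue, 4, is at most the vertex count 4.

4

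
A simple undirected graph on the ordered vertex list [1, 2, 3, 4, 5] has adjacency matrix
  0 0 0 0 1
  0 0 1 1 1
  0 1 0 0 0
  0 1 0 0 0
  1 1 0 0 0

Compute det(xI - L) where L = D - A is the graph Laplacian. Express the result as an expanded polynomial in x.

x^5 - 8x^4 + 20x^3 - 18x^2 + 5x

Reading degrees in the order [1, 2, 3, 4, 5] gives [1, 3, 1, 1, 2]; set D = diag(1, 3, 1, 1, 2) and form L = D - A. L has integer entries, so p(x) = det(xI - L) has integer coefficients. Expanding the determinant yields x^5 - 8x^4 + 20x^3 - 18x^2 + 5x. Since p(0) = det(-L) = 0, x divides p(x).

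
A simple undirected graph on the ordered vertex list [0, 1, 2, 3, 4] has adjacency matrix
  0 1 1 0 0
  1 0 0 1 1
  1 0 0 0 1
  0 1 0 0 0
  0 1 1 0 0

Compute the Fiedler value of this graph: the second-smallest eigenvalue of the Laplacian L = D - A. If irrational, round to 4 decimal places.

0.8299

With the vertex order [0, 1, 2, 3, 4], the degrees are [2, 3, 2, 1, 2], giving D = diag(2, 3, 2, 1, 2) and L = D - A. The smallest Laplacian eigenvalue is always 0. The next one, lambda_2 = 0.8299, measures how hard the graph is to disconnect: larger values mean better connectivity. The largest eigenvalue, 4.4812, is at most the vertex count 5.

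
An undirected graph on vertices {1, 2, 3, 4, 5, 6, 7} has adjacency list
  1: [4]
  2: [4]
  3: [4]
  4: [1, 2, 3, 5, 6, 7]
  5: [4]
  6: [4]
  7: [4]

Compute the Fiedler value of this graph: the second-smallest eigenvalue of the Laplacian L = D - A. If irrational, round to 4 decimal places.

1

With the vertex order [1, 2, 3, 4, 5, 6, 7], the degrees are [1, 1, 1, 6, 1, 1, 1], giving D = diag(1, 1, 1, 6, 1, 1, 1) and L = D - A. The sorted Laplacian eigenvalues are [0, 1, 1, 1, 1, 1, 7]; the algebraic connectivity is the second entry, 1. By the matrix-tree theorem the graph has (1/7) * product of the nonzero eigenvalues = 1 spanning tree.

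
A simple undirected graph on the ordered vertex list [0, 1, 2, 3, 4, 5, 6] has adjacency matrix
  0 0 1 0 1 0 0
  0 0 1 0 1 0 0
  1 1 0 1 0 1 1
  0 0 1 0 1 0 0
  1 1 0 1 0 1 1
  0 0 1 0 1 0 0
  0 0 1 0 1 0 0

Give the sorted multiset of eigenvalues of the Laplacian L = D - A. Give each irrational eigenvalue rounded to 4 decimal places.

Reading degrees in the order [0, 1, 2, 3, 4, 5, 6] gives [2, 2, 5, 2, 5, 2, 2]; set D = diag(2, 2, 5, 2, 5, 2, 2) and form L = D - A. Diagonalising L (or applying a numerical eigensolver to the 7x7 matrix) gives the spectrum above. The single zero eigenvalue shows the graph is connected. There is one zero in the spectrum, matching the 1 component. The eigenvalues sum to 20, which equals trace(L) = 2|E|.

[0, 2, 2, 2, 2, 5, 7]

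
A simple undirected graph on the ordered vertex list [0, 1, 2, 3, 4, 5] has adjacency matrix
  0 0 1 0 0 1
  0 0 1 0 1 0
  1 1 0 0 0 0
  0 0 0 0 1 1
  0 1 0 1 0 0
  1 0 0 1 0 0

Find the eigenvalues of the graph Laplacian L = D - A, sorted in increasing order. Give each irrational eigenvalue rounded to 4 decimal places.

Each diagonal entry of L is the vertex degree and each off-diagonal entry is -1 where an edge is present, 0 otherwise; in the order [0, 1, 2, 3, 4, 5] the diagonal is [2, 2, 2, 2, 2, 2]. L is symmetric positive semidefinite, so every eigenvalue is real and nonnegative. The single zero eigenvalue shows the graph is connected. By the matrix-tree theorem the graph has (1/6) * product of the nonzero eigenvalues = 6 spanning trees.

[0, 1, 1, 3, 3, 4]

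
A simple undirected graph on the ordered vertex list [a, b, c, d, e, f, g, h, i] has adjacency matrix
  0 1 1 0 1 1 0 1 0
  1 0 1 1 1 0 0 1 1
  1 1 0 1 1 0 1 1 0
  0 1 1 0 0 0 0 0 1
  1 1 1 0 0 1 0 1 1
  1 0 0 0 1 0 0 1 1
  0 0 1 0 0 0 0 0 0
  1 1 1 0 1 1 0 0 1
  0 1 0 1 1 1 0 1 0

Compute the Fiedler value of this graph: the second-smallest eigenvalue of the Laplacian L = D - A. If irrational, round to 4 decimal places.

Reading degrees in the order [a, b, c, d, e, f, g, h, i] gives [5, 6, 6, 3, 6, 4, 1, 6, 5]; set D = diag(5, 6, 6, 3, 6, 4, 1, 6, 5) and form L = D - A. The smallest Laplacian eigenvalue is always 0. The next one, lambda_2 = 0.9370, measures how hard the graph is to disconnect: larger values mean better connectivity. The eigenvalues sum to 42, which equals trace(L) = 2|E|.

0.9370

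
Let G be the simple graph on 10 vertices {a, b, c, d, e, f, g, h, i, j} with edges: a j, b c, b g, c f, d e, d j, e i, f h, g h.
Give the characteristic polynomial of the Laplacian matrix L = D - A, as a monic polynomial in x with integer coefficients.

x^10 - 18x^9 + 136x^8 - 560x^7 + 1365x^6 - 2000x^5 + 1700x^4 - 750x^3 + 125x^2

With the vertex order [a, b, c, d, e, f, g, h, i, j], the degrees are [1, 2, 2, 2, 2, 2, 2, 2, 1, 2], giving D = diag(1, 2, 2, 2, 2, 2, 2, 2, 1, 2) and L = D - A. L has integer entries, so p(x) = det(xI - L) has integer coefficients. Expanding the determinant yields x^10 - 18x^9 + 136x^8 - 560x^7 + 1365x^6 - 2000x^5 + 1700x^4 - 750x^3 + 125x^2. Since p(0) = det(-L) = 0, x divides p(x).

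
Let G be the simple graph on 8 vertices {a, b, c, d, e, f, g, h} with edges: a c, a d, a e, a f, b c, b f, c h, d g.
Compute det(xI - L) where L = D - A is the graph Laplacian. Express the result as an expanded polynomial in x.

With the vertex order [a, b, c, d, e, f, g, h], the degrees are [4, 2, 3, 2, 1, 2, 1, 1], giving D = diag(4, 2, 3, 2, 1, 2, 1, 1) and L = D - A. L has integer entries, so p(x) = det(xI - L) has integer coefficients. Expanding the determinant yields x^8 - 16x^7 + 100x^6 - 314x^5 + 528x^4 - 468x^3 + 201x^2 - 32x. The coefficient of x^7 equals -trace(L) = -16, matching the sum of degrees.

x^8 - 16x^7 + 100x^6 - 314x^5 + 528x^4 - 468x^3 + 201x^2 - 32x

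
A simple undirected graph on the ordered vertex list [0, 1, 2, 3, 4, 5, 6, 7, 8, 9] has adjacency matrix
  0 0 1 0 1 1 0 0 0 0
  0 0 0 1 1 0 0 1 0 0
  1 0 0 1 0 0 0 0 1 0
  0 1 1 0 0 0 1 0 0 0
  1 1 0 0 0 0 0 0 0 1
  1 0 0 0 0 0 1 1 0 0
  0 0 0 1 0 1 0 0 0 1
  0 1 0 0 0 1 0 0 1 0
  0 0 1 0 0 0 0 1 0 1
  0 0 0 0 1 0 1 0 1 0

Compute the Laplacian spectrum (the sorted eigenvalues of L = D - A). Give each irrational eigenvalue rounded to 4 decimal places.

With the vertex order [0, 1, 2, 3, 4, 5, 6, 7, 8, 9], the degrees are [3, 3, 3, 3, 3, 3, 3, 3, 3, 3], giving D = diag(3, 3, 3, 3, 3, 3, 3, 3, 3, 3) and L = D - A. The multiplicity of 0 as a Laplacian eigenvalue equals the number of connected components. There is one zero in the spectrum, matching the 1 component. The eigenvalues sum to 30, which equals trace(L) = 2|E|.

[0, 2, 2, 2, 2, 2, 5, 5, 5, 5]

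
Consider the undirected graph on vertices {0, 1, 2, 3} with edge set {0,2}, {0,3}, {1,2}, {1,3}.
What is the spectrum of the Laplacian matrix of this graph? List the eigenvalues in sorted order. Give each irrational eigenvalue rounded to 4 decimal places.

Each diagonal entry of L is the vertex degree and each off-diagonal entry is -1 where an edge is present, 0 otherwise; in the order [0, 1, 2, 3] the diagonal is [2, 2, 2, 2]. Diagonalising L (or applying a numerical eigensolver to the 4x4 matrix) gives the spectrum above. The single zero eigenvalue shows the graph is connected. By the matrix-tree theorem the graph has (1/4) * product of the nonzero eigenvalues = 4 spanning trees.

[0, 2, 2, 4]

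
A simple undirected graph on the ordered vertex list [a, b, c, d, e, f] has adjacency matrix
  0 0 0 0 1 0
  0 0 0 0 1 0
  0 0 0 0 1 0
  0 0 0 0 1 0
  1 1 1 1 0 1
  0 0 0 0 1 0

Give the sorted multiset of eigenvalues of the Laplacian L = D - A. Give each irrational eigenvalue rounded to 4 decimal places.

[0, 1, 1, 1, 1, 6]

Each diagonal entry of L is the vertex degree and each off-diagonal entry is -1 where an edge is present, 0 otherwise; in the order [a, b, c, d, e, f] the diagonal is [1, 1, 1, 1, 5, 1]. Since every row of L sums to 0, the all-ones vector is in the kernel and 0 is an eigenvalue. The single zero eigenvalue shows the graph is connected. There is one zero in the spectrum, matching the 1 component. By the matrix-tree theorem the graph has (1/6) * product of the nonzero eigenvalues = 1 spanning tree.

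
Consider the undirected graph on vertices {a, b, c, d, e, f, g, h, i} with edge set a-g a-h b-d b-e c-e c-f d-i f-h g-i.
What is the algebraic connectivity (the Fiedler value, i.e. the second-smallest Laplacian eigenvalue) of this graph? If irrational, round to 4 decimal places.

Reading degrees in the order [a, b, c, d, e, f, g, h, i] gives [2, 2, 2, 2, 2, 2, 2, 2, 2]; set D = diag(2, 2, 2, 2, 2, 2, 2, 2, 2) and form L = D - A. The sorted Laplacian eigenvalues are [0, 0.4679, 0.4679, 1.6527, 1.6527, 3, 3, 3.8794, 3.8794]; the algebraic connectivity is the second entry, 0.4679.

0.4679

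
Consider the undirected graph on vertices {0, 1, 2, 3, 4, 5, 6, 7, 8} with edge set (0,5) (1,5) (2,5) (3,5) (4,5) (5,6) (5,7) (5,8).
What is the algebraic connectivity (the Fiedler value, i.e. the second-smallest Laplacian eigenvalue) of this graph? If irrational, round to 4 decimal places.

1

Reading degrees in the order [0, 1, 2, 3, 4, 5, 6, 7, 8] gives [1, 1, 1, 1, 1, 8, 1, 1, 1]; set D = diag(1, 1, 1, 1, 1, 8, 1, 1, 1) and form L = D - A. Computing the eigenvalues of L and sorting gives [0, 1, 1, 1, 1, 1, 1, 1, 9]. The Fiedler value lambda_2 = 1 is strictly positive, so the graph is connected.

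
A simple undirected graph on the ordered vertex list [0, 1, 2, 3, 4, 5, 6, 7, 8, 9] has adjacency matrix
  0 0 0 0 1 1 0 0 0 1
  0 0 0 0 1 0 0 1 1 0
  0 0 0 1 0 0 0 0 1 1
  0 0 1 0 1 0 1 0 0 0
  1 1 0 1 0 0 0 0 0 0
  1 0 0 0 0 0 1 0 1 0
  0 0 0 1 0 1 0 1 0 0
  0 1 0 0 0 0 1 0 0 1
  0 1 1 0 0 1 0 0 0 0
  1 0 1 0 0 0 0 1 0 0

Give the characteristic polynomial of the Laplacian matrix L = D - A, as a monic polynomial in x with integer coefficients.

With the vertex order [0, 1, 2, 3, 4, 5, 6, 7, 8, 9], the degrees are [3, 3, 3, 3, 3, 3, 3, 3, 3, 3], giving D = diag(3, 3, 3, 3, 3, 3, 3, 3, 3, 3) and L = D - A. The eigenvalues of L are [0, 2, 2, 2, 2, 2, 5, 5, 5, 5]; the characteristic polynomial is the product of (x - lambda_i), which multiplies out to x^10 - 30x^9 + 390x^8 - 2880x^7 + 13305x^6 - 39882x^5 + 77640x^4 - 94800x^3 + 66000x^2 - 20000x. Since p(0) = det(-L) = 0, x divides p(x). By the matrix-tree theorem the graph has (1/10) * product of the nonzero eigenvalues = 2000 spanning trees. The eigenvalues sum to 30, which equals trace(L) = 2|E|.

x^10 - 30x^9 + 390x^8 - 2880x^7 + 13305x^6 - 39882x^5 + 77640x^4 - 94800x^3 + 66000x^2 - 20000x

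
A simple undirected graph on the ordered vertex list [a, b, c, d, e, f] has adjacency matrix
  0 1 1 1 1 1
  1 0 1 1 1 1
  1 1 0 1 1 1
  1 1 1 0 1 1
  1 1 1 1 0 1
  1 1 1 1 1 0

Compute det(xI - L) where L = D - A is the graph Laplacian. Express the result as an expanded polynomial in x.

Reading degrees in the order [a, b, c, d, e, f] gives [5, 5, 5, 5, 5, 5]; set D = diag(5, 5, 5, 5, 5, 5) and form L = D - A. The eigenvalues of L are [0, 6, 6, 6, 6, 6]; the characteristic polynomial is the product of (x - lambda_i), which multiplies out to x^6 - 30x^5 + 360x^4 - 2160x^3 + 6480x^2 - 7776x. Since p(0) = det(-L) = 0, x divides p(x). There is one zero in the spectrum, matching the 1 component.

x^6 - 30x^5 + 360x^4 - 2160x^3 + 6480x^2 - 7776x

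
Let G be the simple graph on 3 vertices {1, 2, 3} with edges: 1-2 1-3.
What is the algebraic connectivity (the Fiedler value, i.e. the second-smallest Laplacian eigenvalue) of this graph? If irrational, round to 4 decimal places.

1

Each diagonal entry of L is the vertex degree and each off-diagonal entry is -1 where an edge is present, 0 otherwise; in the order [1, 2, 3] the diagonal is [2, 1, 1]. The sorted Laplacian eigenvalues are [0, 1, 3]; the algebraic connectivity is the second entry, 1. There is one zero in the spectrum, matching the 1 component. The eigenvalues sum to 4, which equals trace(L) = 2|E|.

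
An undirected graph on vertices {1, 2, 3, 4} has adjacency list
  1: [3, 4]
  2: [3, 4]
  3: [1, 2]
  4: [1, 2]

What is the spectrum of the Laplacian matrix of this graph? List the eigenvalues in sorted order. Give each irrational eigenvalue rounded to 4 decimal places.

With the vertex order [1, 2, 3, 4], the degrees are [2, 2, 2, 2], giving D = diag(2, 2, 2, 2) and L = D - A. Since every row of L sums to 0, the all-ones vector is in the kernel and 0 is an eigenvalue.

[0, 2, 2, 4]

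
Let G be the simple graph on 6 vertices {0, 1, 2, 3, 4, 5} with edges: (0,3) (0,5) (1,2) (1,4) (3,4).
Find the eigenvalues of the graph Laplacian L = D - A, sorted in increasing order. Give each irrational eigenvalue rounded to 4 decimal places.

[0, 0.2679, 1, 2, 3, 3.7321]

With the vertex order [0, 1, 2, 3, 4, 5], the degrees are [2, 2, 1, 2, 2, 1], giving D = diag(2, 2, 1, 2, 2, 1) and L = D - A. L is symmetric positive semidefinite, so every eigenvalue is real and nonnegative. The single zero eigenvalue shows the graph is connected. The largest eigenvalue, 3.7321, is at most the vertex count 6. By the matrix-tree theorem the graph has (1/6) * product of the nonzero eigenvalues = 1 spanning tree.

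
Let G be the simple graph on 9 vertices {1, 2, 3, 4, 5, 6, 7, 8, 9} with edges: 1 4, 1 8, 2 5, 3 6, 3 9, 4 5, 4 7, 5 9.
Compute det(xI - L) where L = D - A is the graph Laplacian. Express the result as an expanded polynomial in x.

x^9 - 16x^8 + 103x^7 - 344x^6 + 641x^5 - 668x^4 + 371x^3 - 98x^2 + 9x

Reading degrees in the order [1, 2, 3, 4, 5, 6, 7, 8, 9] gives [2, 1, 2, 3, 3, 1, 1, 1, 2]; set D = diag(2, 1, 2, 3, 3, 1, 1, 1, 2) and form L = D - A. Computing det(xI - L) by cofactor expansion (or equivalently via sum-over-permutations) gives x^9 - 16x^8 + 103x^7 - 344x^6 + 641x^5 - 668x^4 + 371x^3 - 98x^2 + 9x. The constant term is 0 because L is singular (the all-ones vector lies in its kernel). The largest eigenvalue, 4.6958, is at most the vertex count 9.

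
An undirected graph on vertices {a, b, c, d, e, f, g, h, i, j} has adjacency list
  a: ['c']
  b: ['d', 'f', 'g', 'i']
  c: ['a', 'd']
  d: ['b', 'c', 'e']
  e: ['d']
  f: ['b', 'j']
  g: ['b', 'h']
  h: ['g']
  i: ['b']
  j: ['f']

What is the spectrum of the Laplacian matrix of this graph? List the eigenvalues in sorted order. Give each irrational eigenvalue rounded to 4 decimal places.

[0, 0.2263, 0.3820, 0.6274, 0.7726, 2, 2.2925, 2.6180, 3.6837, 5.3975]

Reading degrees in the order [a, b, c, d, e, f, g, h, i, j] gives [1, 4, 2, 3, 1, 2, 2, 1, 1, 1]; set D = diag(1, 4, 2, 3, 1, 2, 2, 1, 1, 1) and form L = D - A. The multiplicity of 0 as a Laplacian eigenvalue equals the number of connected components. The single zero eigenvalue shows the graph is connected.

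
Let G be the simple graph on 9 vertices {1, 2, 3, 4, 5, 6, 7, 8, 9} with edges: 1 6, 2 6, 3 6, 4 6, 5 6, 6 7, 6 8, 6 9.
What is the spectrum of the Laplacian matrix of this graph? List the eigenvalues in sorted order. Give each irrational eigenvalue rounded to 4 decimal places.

Reading degrees in the order [1, 2, 3, 4, 5, 6, 7, 8, 9] gives [1, 1, 1, 1, 1, 8, 1, 1, 1]; set D = diag(1, 1, 1, 1, 1, 8, 1, 1, 1) and form L = D - A. Diagonalising L (or applying a numerical eigensolver to the 9x9 matrix) gives the spectrum above. By the matrix-tree theorem the graph has (1/9) * product of the nonzero eigenvalues = 1 spanning tree.

[0, 1, 1, 1, 1, 1, 1, 1, 9]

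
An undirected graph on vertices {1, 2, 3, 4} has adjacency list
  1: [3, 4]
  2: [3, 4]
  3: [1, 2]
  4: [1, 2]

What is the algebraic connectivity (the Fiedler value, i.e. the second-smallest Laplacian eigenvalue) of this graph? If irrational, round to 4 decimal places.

With the vertex order [1, 2, 3, 4], the degrees are [2, 2, 2, 2], giving D = diag(2, 2, 2, 2) and L = D - A. Computing the eigenvalues of L and sorting gives [0, 2, 2, 4]. The Fiedler value lambda_2 = 2 is strictly positive, so the graph is connected. The largest eigenvalue, 4, is at most the vertex count 4.

2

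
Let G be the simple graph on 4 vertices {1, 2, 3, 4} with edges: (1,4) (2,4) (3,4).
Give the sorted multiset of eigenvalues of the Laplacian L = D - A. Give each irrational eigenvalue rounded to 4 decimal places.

[0, 1, 1, 4]

Reading degrees in the order [1, 2, 3, 4] gives [1, 1, 1, 3]; set D = diag(1, 1, 1, 3) and form L = D - A. Since every row of L sums to 0, the all-ones vector is in the kernel and 0 is an eigenvalue. The single zero eigenvalue shows the graph is connected. There is one zero in the spectrum, matching the 1 component.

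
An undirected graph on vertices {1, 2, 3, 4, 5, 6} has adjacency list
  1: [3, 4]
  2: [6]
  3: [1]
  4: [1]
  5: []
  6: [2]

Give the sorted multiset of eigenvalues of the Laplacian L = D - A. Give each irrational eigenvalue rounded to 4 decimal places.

Each diagonal entry of L is the vertex degree and each off-diagonal entry is -1 where an edge is present, 0 otherwise; in the order [1, 2, 3, 4, 5, 6] the diagonal is [2, 1, 1, 1, 0, 1]. L is symmetric positive semidefinite, so every eigenvalue is real and nonnegative. The 3 zero eigenvalues correspond to the 3 connected components. The eigenvalues sum to 6, which equals trace(L) = 2|E|.

[0, 0, 0, 1, 2, 3]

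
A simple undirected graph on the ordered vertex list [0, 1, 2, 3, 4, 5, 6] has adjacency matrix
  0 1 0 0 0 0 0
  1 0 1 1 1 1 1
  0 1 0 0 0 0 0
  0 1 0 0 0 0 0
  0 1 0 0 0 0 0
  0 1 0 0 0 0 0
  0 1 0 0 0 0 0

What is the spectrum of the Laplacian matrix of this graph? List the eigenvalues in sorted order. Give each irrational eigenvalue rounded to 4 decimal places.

[0, 1, 1, 1, 1, 1, 7]

With the vertex order [0, 1, 2, 3, 4, 5, 6], the degrees are [1, 6, 1, 1, 1, 1, 1], giving D = diag(1, 6, 1, 1, 1, 1, 1) and L = D - A. Diagonalising L (or applying a numerical eigensolver to the 7x7 matrix) gives the spectrum above. The single zero eigenvalue shows the graph is connected. By the matrix-tree theorem the graph has (1/7) * product of the nonzero eigenvalues = 1 spanning tree.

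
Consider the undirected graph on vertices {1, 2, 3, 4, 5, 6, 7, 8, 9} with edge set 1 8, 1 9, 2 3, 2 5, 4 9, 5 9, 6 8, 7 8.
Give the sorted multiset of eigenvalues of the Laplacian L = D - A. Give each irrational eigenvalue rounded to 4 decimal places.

[0, 0.1658, 0.4679, 1, 1.3434, 1.6527, 3, 3.8794, 4.4909]

Each diagonal entry of L is the vertex degree and each off-diagonal entry is -1 where an edge is present, 0 otherwise; in the order [1, 2, 3, 4, 5, 6, 7, 8, 9] the diagonal is [2, 2, 1, 1, 2, 1, 1, 3, 3]. The multiplicity of 0 as a Laplacian eigenvalue equals the number of connected components. The single zero eigenvalue shows the graph is connected.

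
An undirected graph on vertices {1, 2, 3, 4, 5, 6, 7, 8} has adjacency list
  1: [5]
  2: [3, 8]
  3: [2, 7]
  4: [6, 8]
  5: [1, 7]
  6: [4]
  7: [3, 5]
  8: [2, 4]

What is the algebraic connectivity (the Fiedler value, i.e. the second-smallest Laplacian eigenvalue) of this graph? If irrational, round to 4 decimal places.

Each diagonal entry of L is the vertex degree and each off-diagonal entry is -1 where an edge is present, 0 otherwise; in the order [1, 2, 3, 4, 5, 6, 7, 8] the diagonal is [1, 2, 2, 2, 2, 1, 2, 2]. The smallest Laplacian eigenvalue is always 0. The next one, lambda_2 = 0.1522, measures how hard the graph is to disconnect: larger values mean better connectivity. The largest eigenvalue, 3.8478, is at most the vertex count 8.

0.1522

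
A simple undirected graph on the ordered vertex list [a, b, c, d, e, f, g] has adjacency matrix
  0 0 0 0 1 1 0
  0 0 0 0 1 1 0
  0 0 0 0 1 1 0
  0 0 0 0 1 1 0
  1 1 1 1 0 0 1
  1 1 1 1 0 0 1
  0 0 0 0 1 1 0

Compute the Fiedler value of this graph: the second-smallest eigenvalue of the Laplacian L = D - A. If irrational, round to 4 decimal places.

2

Reading degrees in the order [a, b, c, d, e, f, g] gives [2, 2, 2, 2, 5, 5, 2]; set D = diag(2, 2, 2, 2, 5, 5, 2) and form L = D - A. Computing the eigenvalues of L and sorting gives [0, 2, 2, 2, 2, 5, 7]. The Fiedler value lambda_2 = 2 is strictly positive, so the graph is connected. The largest eigenvalue, 7, is at most the vertex count 7. There is one zero in the spectrum, matching the 1 component.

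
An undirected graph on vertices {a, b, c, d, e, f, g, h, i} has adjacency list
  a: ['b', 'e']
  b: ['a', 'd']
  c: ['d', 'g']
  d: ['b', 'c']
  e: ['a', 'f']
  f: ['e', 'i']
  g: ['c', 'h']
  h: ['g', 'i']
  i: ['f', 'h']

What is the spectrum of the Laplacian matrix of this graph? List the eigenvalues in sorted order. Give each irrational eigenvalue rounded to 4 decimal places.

[0, 0.4679, 0.4679, 1.6527, 1.6527, 3, 3, 3.8794, 3.8794]

Reading degrees in the order [a, b, c, d, e, f, g, h, i] gives [2, 2, 2, 2, 2, 2, 2, 2, 2]; set D = diag(2, 2, 2, 2, 2, 2, 2, 2, 2) and form L = D - A. Diagonalising L (or applying a numerical eigensolver to the 9x9 matrix) gives the spectrum above. The single zero eigenvalue shows the graph is connected. The largest eigenvalue, 3.8794, is at most the vertex count 9. The eigenvalues sum to 18, which equals trace(L) = 2|E|.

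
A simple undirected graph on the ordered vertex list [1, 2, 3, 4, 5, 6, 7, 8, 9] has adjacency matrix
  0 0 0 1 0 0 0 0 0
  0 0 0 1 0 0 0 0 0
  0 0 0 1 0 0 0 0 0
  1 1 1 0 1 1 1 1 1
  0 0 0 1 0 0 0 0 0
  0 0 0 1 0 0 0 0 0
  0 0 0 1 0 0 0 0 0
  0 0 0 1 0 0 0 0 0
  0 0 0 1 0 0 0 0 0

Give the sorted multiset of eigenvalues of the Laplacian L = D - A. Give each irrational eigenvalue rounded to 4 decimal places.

[0, 1, 1, 1, 1, 1, 1, 1, 9]

Each diagonal entry of L is the vertex degree and each off-diagonal entry is -1 where an edge is present, 0 otherwise; in the order [1, 2, 3, 4, 5, 6, 7, 8, 9] the diagonal is [1, 1, 1, 8, 1, 1, 1, 1, 1]. L is symmetric positive semidefinite, so every eigenvalue is real and nonnegative. The single zero eigenvalue shows the graph is connected.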